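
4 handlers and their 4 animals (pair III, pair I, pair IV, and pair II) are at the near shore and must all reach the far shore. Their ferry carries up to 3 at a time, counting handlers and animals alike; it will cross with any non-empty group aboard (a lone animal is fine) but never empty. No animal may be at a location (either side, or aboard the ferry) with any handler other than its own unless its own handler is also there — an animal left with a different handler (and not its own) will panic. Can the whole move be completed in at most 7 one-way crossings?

No

Counting alone: each trip to the far shore takes at most 3 across and each return brings at least 1 back, so after t trips out (and t−1 returns) at most 3t − (t−1) of the 8 are across; that first reaches 8 at t = 4, so at least 7 crossings are needed.
The safety rule pushes this higher. Following every safe sequence of crossings, the most of the 8 that can be at the far shore as the ferry arrives there on crossing 7 is 7 — never all 8.
So the move cannot be finished within 7 crossings. (The shortest complete plan takes 9:)
1. animal III and handler III cross → the far shore.
2. handler III crosses ← the near shore.
3. animal I, handler I, and handler III cross → the far shore.
4. animal III and handler III cross ← the near shore.
5. handler II, handler III, and handler IV cross → the far shore.
6. animal I crosses ← the near shore.
7. animal I and animal III cross → the far shore.
8. animal III crosses ← the near shore.
9. animal II, animal III, and animal IV cross → the far shore.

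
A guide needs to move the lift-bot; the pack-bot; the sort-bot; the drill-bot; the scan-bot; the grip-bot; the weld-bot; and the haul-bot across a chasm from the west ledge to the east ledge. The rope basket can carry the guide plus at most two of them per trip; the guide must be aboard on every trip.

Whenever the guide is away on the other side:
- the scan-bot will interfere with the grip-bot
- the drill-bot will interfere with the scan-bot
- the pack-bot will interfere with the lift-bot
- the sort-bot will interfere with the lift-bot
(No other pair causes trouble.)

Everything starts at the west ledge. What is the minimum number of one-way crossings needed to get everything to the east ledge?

9

Counting alone: the guide can take at most 2 across per trip to the east ledge, so moving all 8 needs at least 4 loaded trips out, with a return between consecutive ones — at least 7 crossings.
The safety rule pushes this higher. Following every safe sequence of crossings, the most of the 8 that can be at the east ledge as the rope basket arrives there on crossing 7 is 7 — never all 8.
So no plan with fewer than 9 crossings exists, and this one achieves 9:
1. Guide goes to the east ledge with the lift-bot and the scan-bot.  [the west ledge: the drill-bot, the grip-bot, the haul-bot, the pack-bot, the sort-bot, the weld-bot | the east ledge: the lift-bot, the scan-bot]
2. Guide goes back to the west ledge alone.  [the west ledge: the drill-bot, the grip-bot, the haul-bot, the pack-bot, the sort-bot, the weld-bot | the east ledge: the lift-bot, the scan-bot]
3. Guide goes to the east ledge with the pack-bot and the sort-bot.  [the west ledge: the drill-bot, the grip-bot, the haul-bot, the weld-bot | the east ledge: the lift-bot, the pack-bot, the scan-bot, the sort-bot]
4. Guide goes back to the west ledge with the lift-bot.  [the west ledge: the drill-bot, the grip-bot, the haul-bot, the lift-bot, the weld-bot | the east ledge: the pack-bot, the scan-bot, the sort-bot]
5. Guide goes to the east ledge with the drill-bot and the grip-bot.  [the west ledge: the haul-bot, the lift-bot, the weld-bot | the east ledge: the drill-bot, the grip-bot, the pack-bot, the scan-bot, the sort-bot]
6. Guide goes back to the west ledge with the scan-bot.  [the west ledge: the haul-bot, the lift-bot, the scan-bot, the weld-bot | the east ledge: the drill-bot, the grip-bot, the pack-bot, the sort-bot]
7. Guide goes to the east ledge with the haul-bot and the weld-bot.  [the west ledge: the lift-bot, the scan-bot | the east ledge: the drill-bot, the grip-bot, the haul-bot, the pack-bot, the sort-bot, the weld-bot]
8. Guide goes back to the west ledge alone.  [the west ledge: the lift-bot, the scan-bot | the east ledge: the drill-bot, the grip-bot, the haul-bot, the pack-bot, the sort-bot, the weld-bot]
9. Guide goes to the east ledge with the lift-bot and the scan-bot.  [the west ledge: — | the east ledge: the drill-bot, the grip-bot, the haul-bot, the lift-bot, the pack-bot, the scan-bot, the sort-bot, the weld-bot]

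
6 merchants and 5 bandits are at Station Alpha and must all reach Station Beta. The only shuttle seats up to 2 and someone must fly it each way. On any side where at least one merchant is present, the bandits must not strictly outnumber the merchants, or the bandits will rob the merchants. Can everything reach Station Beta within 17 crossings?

No

Counting alone: each trip to Station Beta takes at most 2 across and each return brings at least 1 back, so after t trips out (and t−1 returns) at most 2t − (t−1) of the 11 are across; that first reaches 11 at t = 10, so at least 19 crossings are needed.
Since 17 < 19, 17 crossings cannot be enough. (The shortest complete plan in fact takes 19:)
1. 2 bandits → Station Beta.  (Station Alpha: 6M 3B; Station Beta: 0M 2B)
2. 1 bandit ← Station Alpha.  (Station Alpha: 6M 4B; Station Beta: 0M 1B)
3. 2 bandits → Station Beta.  (Station Alpha: 6M 2B; Station Beta: 0M 3B)
4. 1 bandit ← Station Alpha.  (Station Alpha: 6M 3B; Station Beta: 0M 2B)
5. 2 merchants → Station Beta.  (Station Alpha: 4M 3B; Station Beta: 2M 2B)
6. 1 bandit ← Station Alpha.  (Station Alpha: 4M 4B; Station Beta: 2M 1B)
7. 1 merchant and 1 bandit → Station Beta.  (Station Alpha: 3M 3B; Station Beta: 3M 2B)
8. 1 merchant ← Station Alpha.  (Station Alpha: 4M 3B; Station Beta: 2M 2B)
9. 1 merchant and 1 bandit → Station Beta.  (Station Alpha: 3M 2B; Station Beta: 3M 3B)
10. 1 bandit ← Station Alpha.  (Station Alpha: 3M 3B; Station Beta: 3M 2B)
11. 1 merchant and 1 bandit → Station Beta.  (Station Alpha: 2M 2B; Station Beta: 4M 3B)
12. 1 merchant ← Station Alpha.  (Station Alpha: 3M 2B; Station Beta: 3M 3B)
13. 1 merchant and 1 bandit → Station Beta.  (Station Alpha: 2M 1B; Station Beta: 4M 4B)
14. 1 bandit ← Station Alpha.  (Station Alpha: 2M 2B; Station Beta: 4M 3B)
15. 1 merchant and 1 bandit → Station Beta.  (Station Alpha: 1M 1B; Station Beta: 5M 4B)
16. 1 merchant ← Station Alpha.  (Station Alpha: 2M 1B; Station Beta: 4M 4B)
17. 1 merchant and 1 bandit → Station Beta.  (Station Alpha: 1M 0B; Station Beta: 5M 5B)
18. 1 bandit ← Station Alpha.  (Station Alpha: 1M 1B; Station Beta: 5M 4B)
19. 1 merchant and 1 bandit → Station Beta.  (Station Alpha: 0M 0B; Station Beta: 6M 5B)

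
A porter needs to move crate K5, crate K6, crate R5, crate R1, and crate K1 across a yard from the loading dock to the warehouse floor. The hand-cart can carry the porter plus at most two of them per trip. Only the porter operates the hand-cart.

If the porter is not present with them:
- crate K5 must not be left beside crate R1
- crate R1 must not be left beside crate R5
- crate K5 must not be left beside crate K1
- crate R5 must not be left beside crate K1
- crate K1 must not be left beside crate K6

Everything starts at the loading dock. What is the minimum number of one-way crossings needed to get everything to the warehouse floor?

7

Counting alone: the porter can take at most 2 across per trip to the warehouse floor, so moving all 5 needs at least 3 loaded trips out, with a return between consecutive ones — at least 5 crossings.
The safety rule pushes this higher. Following every safe sequence of crossings, the most of the 5 that can be at the warehouse floor as the hand-cart arrives there on crossing 5 is 4 — never all 5.
So no plan with fewer than 7 crossings exists, and this one achieves 7:
1. Porter goes to the warehouse floor with crate K1 and crate R1.
2. Porter goes back to the loading dock alone.
3. Porter goes to the warehouse floor with crate K5.
4. Porter goes back to the loading dock with crate K1 and crate R1.
5. Porter goes to the warehouse floor with crate K6 and crate R5.
6. Porter goes back to the loading dock alone.
7. Porter goes to the warehouse floor with crate K1 and crate R1.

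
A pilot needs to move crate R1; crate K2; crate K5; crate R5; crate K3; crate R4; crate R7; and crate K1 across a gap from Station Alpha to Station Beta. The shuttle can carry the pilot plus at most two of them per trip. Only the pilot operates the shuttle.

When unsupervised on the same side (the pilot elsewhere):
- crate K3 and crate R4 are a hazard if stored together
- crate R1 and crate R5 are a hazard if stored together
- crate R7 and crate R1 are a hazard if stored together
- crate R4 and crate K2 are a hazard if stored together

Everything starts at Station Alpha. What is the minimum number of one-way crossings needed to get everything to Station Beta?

Counting alone: the pilot can take at most 2 across per trip to Station Beta, so moving all 8 needs at least 4 loaded trips out, with a return between consecutive ones — at least 7 crossings.
The safety rule pushes this higher. Following every safe sequence of crossings, the most of the 8 that can be at Station Beta as the shuttle arrives there on crossing 7 is 7 — never all 8.
So no plan with fewer than 9 crossings exists, and this one achieves 9:
1. Pilot goes to Station Beta with crate R1 and crate R4.
2. Pilot goes back to Station Alpha alone.
3. Pilot goes to Station Beta with crate K2 and crate K5.
4. Pilot goes back to Station Alpha with crate R4.
5. Pilot goes to Station Beta with crate K3 and crate R5.
6. Pilot goes back to Station Alpha with crate R1.
7. Pilot goes to Station Beta with crate K1 and crate R7.
8. Pilot goes back to Station Alpha alone.
9. Pilot goes to Station Beta with crate R1 and crate R4.

9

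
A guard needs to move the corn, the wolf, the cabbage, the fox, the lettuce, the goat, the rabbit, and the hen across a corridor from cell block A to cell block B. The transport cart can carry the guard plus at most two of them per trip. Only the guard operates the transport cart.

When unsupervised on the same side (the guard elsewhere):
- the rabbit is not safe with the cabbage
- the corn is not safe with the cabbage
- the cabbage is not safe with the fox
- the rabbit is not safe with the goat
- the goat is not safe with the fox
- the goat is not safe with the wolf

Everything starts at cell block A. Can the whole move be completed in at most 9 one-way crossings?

Yes — this plan uses 9 crossings (≤ 9):
1. Guard goes to cell block B with the cabbage and the goat.
2. Guard goes back to cell block A alone.
3. Guard goes to cell block B with the corn and the wolf.
4. Guard goes back to cell block A with the cabbage and the goat.
5. Guard goes to cell block B with the fox and the rabbit.
6. Guard goes back to cell block A alone.
7. Guard goes to cell block B with the hen and the lettuce.
8. Guard goes back to cell block A alone.
9. Guard goes to cell block B with the cabbage and the goat.

Yes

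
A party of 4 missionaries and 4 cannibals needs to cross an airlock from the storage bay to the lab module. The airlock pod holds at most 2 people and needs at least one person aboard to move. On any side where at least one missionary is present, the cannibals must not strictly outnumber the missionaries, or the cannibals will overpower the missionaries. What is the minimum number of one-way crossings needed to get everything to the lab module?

Following every safe sequence of crossings from the start, the most of the 8 that can be at the lab module as the airlock pod arrives there on crossings 1, 3, 5 is 2, 3, 4 respectively; the best ever achieved is 4 of 8.
From crossing 7 on, no configuration arises that was not already reachable earlier: only 11 distinct safe configurations (who is on which side, and where the airlock pod is) can ever be reached, none of them has everyone across, and every continuation just revisits them. They are: 0 missionaries + 0 cannibals across (airlock pod back at the start); 0 missionaries + 1 cannibal across (airlock pod there); 0 missionaries + 1 cannibal across (airlock pod back at the start); 0 missionaries + 2 cannibals across (airlock pod there); 0 missionaries + 2 cannibals across (airlock pod back at the start); 0 missionaries + 3 cannibals across (airlock pod there); 0 missionaries + 3 cannibals across (airlock pod back at the start); 0 missionaries + 4 cannibals across (airlock pod there); 1 missionary + 1 cannibal across (airlock pod there); 1 missionary + 1 cannibal across (airlock pod back at the start); 2 missionaries + 2 cannibals across (airlock pod there). So no valid plan exists.

impossible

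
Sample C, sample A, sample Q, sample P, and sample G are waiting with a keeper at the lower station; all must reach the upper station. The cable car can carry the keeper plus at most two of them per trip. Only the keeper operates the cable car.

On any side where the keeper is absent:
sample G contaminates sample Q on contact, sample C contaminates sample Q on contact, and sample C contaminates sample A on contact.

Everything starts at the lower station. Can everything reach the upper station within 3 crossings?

Counting alone: the keeper can take at most 2 across per trip to the upper station, so moving all 5 needs at least 3 loaded trips out, with a return between consecutive ones — at least 5 crossings.
Since 3 < 5, 3 crossings cannot be enough. (The shortest complete plan in fact takes 5:)
1. Keeper goes to the upper station with sample C and sample Q.  [the lower station: sample A, sample G, sample P | the upper station: sample C, sample Q]
2. Keeper goes back to the lower station with sample C.  [the lower station: sample A, sample C, sample G, sample P | the upper station: sample Q]
3. Keeper goes to the upper station with sample A and sample P.  [the lower station: sample C, sample G | the upper station: sample A, sample P, sample Q]
4. Keeper goes back to the lower station alone.  [the lower station: sample C, sample G | the upper station: sample A, sample P, sample Q]
5. Keeper goes to the upper station with sample C and sample G.  [the lower station: — | the upper station: sample A, sample C, sample G, sample P, sample Q]

No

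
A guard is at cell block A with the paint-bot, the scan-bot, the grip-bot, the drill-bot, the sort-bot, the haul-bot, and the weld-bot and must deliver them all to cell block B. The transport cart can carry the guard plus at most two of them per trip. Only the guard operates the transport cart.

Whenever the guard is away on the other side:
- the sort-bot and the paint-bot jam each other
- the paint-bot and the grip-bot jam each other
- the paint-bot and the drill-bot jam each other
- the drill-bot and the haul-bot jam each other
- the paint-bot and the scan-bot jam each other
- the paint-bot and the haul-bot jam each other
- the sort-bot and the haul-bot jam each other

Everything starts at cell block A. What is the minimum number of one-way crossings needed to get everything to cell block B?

Counting alone: the guard can take at most 2 across per trip to cell block B, so moving all 7 needs at least 4 loaded trips out, with a return between consecutive ones — at least 7 crossings.
The safety rule pushes this higher. Following every safe sequence of crossings, the most of the 7 that can be at cell block B as the transport cart arrives there on crossings 7, 9 is 5, 6 respectively — never all 7.
So no plan with fewer than 11 crossings exists, and this one achieves 11:
1. Guard goes to cell block B with the haul-bot and the paint-bot.
2. Guard goes back to cell block A with the paint-bot.
3. Guard goes to cell block B with the paint-bot and the scan-bot.
4. Guard goes back to cell block A with the paint-bot.
5. Guard goes to cell block B with the grip-bot and the paint-bot.
6. Guard goes back to cell block A with the paint-bot.
7. Guard goes to cell block B with the paint-bot and the weld-bot.
8. Guard goes back to cell block A with the paint-bot.
9. Guard goes to cell block B with the drill-bot and the sort-bot.
10. Guard goes back to cell block A with the haul-bot.
11. Guard goes to cell block B with the haul-bot and the paint-bot.

11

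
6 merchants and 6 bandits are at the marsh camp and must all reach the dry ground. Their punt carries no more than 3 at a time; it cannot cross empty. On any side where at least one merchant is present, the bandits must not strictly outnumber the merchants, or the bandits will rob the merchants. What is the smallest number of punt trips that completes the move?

Following every safe sequence of crossings from the start, the most of the 12 that can be at the dry ground as the punt arrives there on crossings 1, 3, 5 is 3, 5, 6 respectively; the best ever achieved is 6 of 12.
From crossing 7 on, no configuration arises that was not already reachable earlier: only 17 distinct safe configurations (who is on which side, and where the punt is) can ever be reached, none of them has everyone across, and every continuation just revisits them. They are: 0 merchants + 0 bandits across (punt back at the start); 0 merchants + 1 bandit across (punt there); 0 merchants + 1 bandit across (punt back at the start); 0 merchants + 2 bandits across (punt there); 0 merchants + 2 bandits across (punt back at the start); 0 merchants + 3 bandits across (punt there); 0 merchants + 3 bandits across (punt back at the start); 0 merchants + 4 bandits across (punt there); 0 merchants + 4 bandits across (punt back at the start); 0 merchants + 5 bandits across (punt there); 0 merchants + 5 bandits across (punt back at the start); 0 merchants + 6 bandits across (punt there); 1 merchant + 1 bandit across (punt there); 1 merchant + 1 bandit across (punt back at the start); 2 merchants + 2 bandits across (punt there); 2 merchants + 2 bandits across (punt back at the start); 3 merchants + 3 bandits across (punt there). So no valid plan exists.

impossible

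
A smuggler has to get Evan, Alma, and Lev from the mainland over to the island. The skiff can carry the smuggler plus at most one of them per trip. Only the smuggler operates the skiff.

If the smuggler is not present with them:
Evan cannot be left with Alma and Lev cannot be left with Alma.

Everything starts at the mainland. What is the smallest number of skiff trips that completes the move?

Counting alone: the smuggler can take at most 1 across per trip to the island, so moving all 3 needs at least 3 loaded trips out, with a return between consecutive ones — at least 5 crossings.
The safety rule pushes this higher. Following every safe sequence of crossings, the most of the 3 that can be at the island as the skiff arrives there on crossing 5 is 2 — never all 3.
So no plan with fewer than 7 crossings exists, and this one achieves 7:
1. Smuggler goes to the island with Alma.
2. Smuggler goes back to the mainland alone.
3. Smuggler goes to the island with Evan.
4. Smuggler goes back to the mainland with Alma.
5. Smuggler goes to the island with Lev.
6. Smuggler goes back to the mainland alone.
7. Smuggler goes to the island with Alma.

7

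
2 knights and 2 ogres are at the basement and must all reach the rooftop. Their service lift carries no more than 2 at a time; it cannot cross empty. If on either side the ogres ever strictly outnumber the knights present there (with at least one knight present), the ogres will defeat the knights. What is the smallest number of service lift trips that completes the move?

Counting alone: each trip to the rooftop takes at most 2 across and each return brings at least 1 back, so after t trips out (and t−1 returns) at most 2t − (t−1) of the 4 are across; that first reaches 4 at t = 3, so at least 5 crossings are needed.
The plan below uses exactly 5 crossings, so it is optimal:
1. 2 ogres → the rooftop.  (the basement: 2K 0O; the rooftop: 0K 2O)
2. 1 ogre ← the basement.  (the basement: 2K 1O; the rooftop: 0K 1O)
3. 2 knights → the rooftop.  (the basement: 0K 1O; the rooftop: 2K 1O)
4. 1 ogre ← the basement.  (the basement: 0K 2O; the rooftop: 2K 0O)
5. 2 ogres → the rooftop.  (the basement: 0K 0O; the rooftop: 2K 2O)

5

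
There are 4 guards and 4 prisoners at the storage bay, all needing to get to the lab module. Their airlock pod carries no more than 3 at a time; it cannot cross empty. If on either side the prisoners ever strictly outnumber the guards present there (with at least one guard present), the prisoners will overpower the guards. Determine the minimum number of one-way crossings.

9

Counting alone: each trip to the lab module takes at most 3 across and each return brings at least 1 back, so after t trips out (and t−1 returns) at most 3t − (t−1) of the 8 are across; that first reaches 8 at t = 4, so at least 7 crossings are needed.
The safety rule pushes this higher. Following every safe sequence of crossings, the most of the 8 that can be at the lab module as the airlock pod arrives there on crossing 7 is 7 — never all 8.
So no plan with fewer than 9 crossings exists, and this one achieves 9:
1. 2 prisoners → the lab module.  (the storage bay: 4G 2P; the lab module: 0G 2P)
2. 1 prisoner ← the storage bay.  (the storage bay: 4G 3P; the lab module: 0G 1P)
3. 3 prisoners → the lab module.  (the storage bay: 4G 0P; the lab module: 0G 4P)
4. 1 prisoner ← the storage bay.  (the storage bay: 4G 1P; the lab module: 0G 3P)
5. 3 guards → the lab module.  (the storage bay: 1G 1P; the lab module: 3G 3P)
6. 1 guard and 1 prisoner ← the storage bay.  (the storage bay: 2G 2P; the lab module: 2G 2P)
7. 2 guards → the lab module.  (the storage bay: 0G 2P; the lab module: 4G 2P)
8. 1 prisoner ← the storage bay.  (the storage bay: 0G 3P; the lab module: 4G 1P)
9. 3 prisoners → the lab module.  (the storage bay: 0G 0P; the lab module: 4G 4P)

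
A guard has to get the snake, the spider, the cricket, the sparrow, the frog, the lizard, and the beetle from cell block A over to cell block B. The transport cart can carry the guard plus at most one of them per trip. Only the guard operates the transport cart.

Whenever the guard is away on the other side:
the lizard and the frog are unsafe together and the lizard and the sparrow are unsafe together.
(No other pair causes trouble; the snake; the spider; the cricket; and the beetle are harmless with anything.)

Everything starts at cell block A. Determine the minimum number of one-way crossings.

15

Counting alone: the guard can take at most 1 across per trip to cell block B, so moving all 7 needs at least 7 loaded trips out, with a return between consecutive ones — at least 13 crossings.
The safety rule pushes this higher. Following every safe sequence of crossings, the most of the 7 that can be at cell block B as the transport cart arrives there on crossing 13 is 6 — never all 7.
So no plan with fewer than 15 crossings exists, and this one achieves 15:
1. Guard goes to cell block B with the lizard.
2. Guard goes back to cell block A alone.
3. Guard goes to cell block B with the snake.
4. Guard goes back to cell block A alone.
5. Guard goes to cell block B with the spider.
6. Guard goes back to cell block A alone.
7. Guard goes to cell block B with the cricket.
8. Guard goes back to cell block A alone.
9. Guard goes to cell block B with the sparrow.
10. Guard goes back to cell block A with the lizard.
11. Guard goes to cell block B with the frog.
12. Guard goes back to cell block A alone.
13. Guard goes to cell block B with the beetle.
14. Guard goes back to cell block A alone.
15. Guard goes to cell block B with the lizard.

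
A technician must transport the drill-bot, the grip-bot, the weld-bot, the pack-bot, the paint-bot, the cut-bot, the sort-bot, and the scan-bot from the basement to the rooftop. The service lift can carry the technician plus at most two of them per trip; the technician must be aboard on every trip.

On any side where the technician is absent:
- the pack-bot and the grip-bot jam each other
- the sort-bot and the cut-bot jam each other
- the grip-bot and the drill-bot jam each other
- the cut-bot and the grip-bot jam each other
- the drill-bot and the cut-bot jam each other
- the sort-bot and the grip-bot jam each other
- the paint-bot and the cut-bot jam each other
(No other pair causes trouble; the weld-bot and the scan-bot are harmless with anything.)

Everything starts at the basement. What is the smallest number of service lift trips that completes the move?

Counting alone: the technician can take at most 2 across per trip to the rooftop, so moving all 8 needs at least 4 loaded trips out, with a return between consecutive ones — at least 7 crossings.
The safety rule pushes this higher. Following every safe sequence of crossings, the most of the 8 that can be at the rooftop as the service lift arrives there on crossings 7, 9, 11 is 5, 6, 7 respectively — never all 8.
So no plan with fewer than 13 crossings exists, and this one achieves 13:
1. Technician goes to the rooftop with the cut-bot and the grip-bot.
2. Technician goes back to the basement with the grip-bot.
3. Technician goes to the rooftop with the grip-bot and the weld-bot.
4. Technician goes back to the basement with the grip-bot.
5. Technician goes to the rooftop with the grip-bot and the pack-bot.
6. Technician goes back to the basement with the grip-bot.
7. Technician goes to the rooftop with the drill-bot and the sort-bot.
8. Technician goes back to the basement with the cut-bot.
9. Technician goes to the rooftop with the grip-bot and the paint-bot.
10. Technician goes back to the basement with the grip-bot.
11. Technician goes to the rooftop with the grip-bot and the scan-bot.
12. Technician goes back to the basement with the grip-bot.
13. Technician goes to the rooftop with the cut-bot and the grip-bot.

13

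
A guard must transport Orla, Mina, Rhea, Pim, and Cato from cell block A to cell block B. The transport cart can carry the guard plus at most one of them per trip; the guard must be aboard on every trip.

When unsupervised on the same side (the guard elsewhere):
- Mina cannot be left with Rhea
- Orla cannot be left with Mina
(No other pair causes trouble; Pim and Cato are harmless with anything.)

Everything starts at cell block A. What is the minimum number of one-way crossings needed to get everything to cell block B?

11

Counting alone: the guard can take at most 1 across per trip to cell block B, so moving all 5 needs at least 5 loaded trips out, with a return between consecutive ones — at least 9 crossings.
The safety rule pushes this higher. Following every safe sequence of crossings, the most of the 5 that can be at cell block B as the transport cart arrives there on crossing 9 is 4 — never all 5.
So no plan with fewer than 11 crossings exists, and this one achieves 11:
1. Guard goes to cell block B with Mina.
2. Guard goes back to cell block A alone.
3. Guard goes to cell block B with Orla.
4. Guard goes back to cell block A with Mina.
5. Guard goes to cell block B with Rhea.
6. Guard goes back to cell block A alone.
7. Guard goes to cell block B with Pim.
8. Guard goes back to cell block A alone.
9. Guard goes to cell block B with Cato.
10. Guard goes back to cell block A alone.
11. Guard goes to cell block B with Mina.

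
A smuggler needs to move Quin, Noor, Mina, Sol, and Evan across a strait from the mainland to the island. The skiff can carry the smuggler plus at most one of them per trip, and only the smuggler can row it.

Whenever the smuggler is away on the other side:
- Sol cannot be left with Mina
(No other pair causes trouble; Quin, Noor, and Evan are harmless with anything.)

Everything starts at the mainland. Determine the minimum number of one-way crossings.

Counting alone: the smuggler can take at most 1 across per trip to the island, so moving all 5 needs at least 5 loaded trips out, with a return between consecutive ones — at least 9 crossings.
The plan below uses exactly 9 crossings, so it is optimal:
1. Smuggler goes to the island with Mina.
2. Smuggler goes back to the mainland alone.
3. Smuggler goes to the island with Quin.
4. Smuggler goes back to the mainland alone.
5. Smuggler goes to the island with Noor.
6. Smuggler goes back to the mainland alone.
7. Smuggler goes to the island with Evan.
8. Smuggler goes back to the mainland alone.
9. Smuggler goes to the island with Sol.

9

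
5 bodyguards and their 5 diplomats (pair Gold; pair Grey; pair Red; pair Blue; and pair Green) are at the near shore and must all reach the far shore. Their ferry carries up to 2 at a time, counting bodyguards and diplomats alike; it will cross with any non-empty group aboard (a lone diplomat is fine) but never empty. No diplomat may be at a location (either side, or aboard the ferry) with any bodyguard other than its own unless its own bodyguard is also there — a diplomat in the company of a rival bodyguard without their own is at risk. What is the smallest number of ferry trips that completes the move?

Following every safe sequence of crossings from the start, the most of the 10 that can be at the far shore as the ferry arrives there on crossings 1, 3, 5, 7 is 2, 3, 4, 5 respectively; the best ever achieved is 5 of 10.
From crossing 9 on, no configuration arises that was not already reachable earlier: only 82 distinct safe configurations (who is on which side, and where the ferry is) can ever be reached, none of them has everyone across, and every continuation just revisits them. So no valid plan exists.

impossible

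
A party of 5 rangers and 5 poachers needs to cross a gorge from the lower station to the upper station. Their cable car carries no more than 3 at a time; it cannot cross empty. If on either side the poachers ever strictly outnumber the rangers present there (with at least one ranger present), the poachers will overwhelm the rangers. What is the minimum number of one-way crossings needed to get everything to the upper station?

Counting alone: each trip to the upper station takes at most 3 across and each return brings at least 1 back, so after t trips out (and t−1 returns) at most 3t − (t−1) of the 10 are across; that first reaches 10 at t = 5, so at least 9 crossings are needed.
The safety rule pushes this higher. Following every safe sequence of crossings, the most of the 10 that can be at the upper station as the cable car arrives there on crossing 9 is 9 — never all 10.
So no plan with fewer than 11 crossings exists, and this one achieves 11:
1. 2 poachers → the upper station.  (the lower station: 5R 3P; the upper station: 0R 2P)
2. 1 poacher ← the lower station.  (the lower station: 5R 4P; the upper station: 0R 1P)
3. 3 poachers → the upper station.  (the lower station: 5R 1P; the upper station: 0R 4P)
4. 1 poacher ← the lower station.  (the lower station: 5R 2P; the upper station: 0R 3P)
5. 3 rangers → the upper station.  (the lower station: 2R 2P; the upper station: 3R 3P)
6. 1 ranger and 1 poacher ← the lower station.  (the lower station: 3R 3P; the upper station: 2R 2P)
7. 3 rangers → the upper station.  (the lower station: 0R 3P; the upper station: 5R 2P)
8. 1 poacher ← the lower station.  (the lower station: 0R 4P; the upper station: 5R 1P)
9. 2 poachers → the upper station.  (the lower station: 0R 2P; the upper station: 5R 3P)
10. 1 poacher ← the lower station.  (the lower station: 0R 3P; the upper station: 5R 2P)
11. 3 poachers → the upper station.  (the lower station: 0R 0P; the upper station: 5R 5P)

11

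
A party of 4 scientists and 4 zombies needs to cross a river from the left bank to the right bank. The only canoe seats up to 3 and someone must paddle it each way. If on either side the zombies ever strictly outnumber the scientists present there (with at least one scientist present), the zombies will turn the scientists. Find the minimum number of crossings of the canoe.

9

Counting alone: each trip to the right bank takes at most 3 across and each return brings at least 1 back, so after t trips out (and t−1 returns) at most 3t − (t−1) of the 8 are across; that first reaches 8 at t = 4, so at least 7 crossings are needed.
The safety rule pushes this higher. Following every safe sequence of crossings, the most of the 8 that can be at the right bank as the canoe arrives there on crossing 7 is 7 — never all 8.
So no plan with fewer than 9 crossings exists, and this one achieves 9:
1. 2 zombies → the right bank.  (the left bank: 4S 2Z; the right bank: 0S 2Z)
2. 1 zombie ← the left bank.  (the left bank: 4S 3Z; the right bank: 0S 1Z)
3. 3 zombies → the right bank.  (the left bank: 4S 0Z; the right bank: 0S 4Z)
4. 1 zombie ← the left bank.  (the left bank: 4S 1Z; the right bank: 0S 3Z)
5. 3 scientists → the right bank.  (the left bank: 1S 1Z; the right bank: 3S 3Z)
6. 1 scientist and 1 zombie ← the left bank.  (the left bank: 2S 2Z; the right bank: 2S 2Z)
7. 2 scientists → the right bank.  (the left bank: 0S 2Z; the right bank: 4S 2Z)
8. 1 zombie ← the left bank.  (the left bank: 0S 3Z; the right bank: 4S 1Z)
9. 3 zombies → the right bank.  (the left bank: 0S 0Z; the right bank: 4S 4Z)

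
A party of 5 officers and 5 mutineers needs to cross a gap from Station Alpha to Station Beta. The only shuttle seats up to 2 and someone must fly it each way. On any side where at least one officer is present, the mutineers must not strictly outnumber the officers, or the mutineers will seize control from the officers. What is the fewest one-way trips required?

Following every safe sequence of crossings from the start, the most of the 10 that can be at Station Beta as the shuttle arrives there on crossings 1, 3, 5, 7 is 2, 3, 4, 5 respectively; the best ever achieved is 5 of 10.
From crossing 9 on, no configuration arises that was not already reachable earlier: only 13 distinct safe configurations (who is on which side, and where the shuttle is) can ever be reached, none of them has everyone across, and every continuation just revisits them. They are: 0 officers + 0 mutineers across (shuttle back at the start); 0 officers + 1 mutineer across (shuttle there); 0 officers + 1 mutineer across (shuttle back at the start); 0 officers + 2 mutineers across (shuttle there); 0 officers + 2 mutineers across (shuttle back at the start); 0 officers + 3 mutineers across (shuttle there); 0 officers + 3 mutineers across (shuttle back at the start); 0 officers + 4 mutineers across (shuttle there); 0 officers + 4 mutineers across (shuttle back at the start); 0 officers + 5 mutineers across (shuttle there); 1 officer + 1 mutineer across (shuttle there); 1 officer + 1 mutineer across (shuttle back at the start); 2 officers + 2 mutineers across (shuttle there). So no valid plan exists.

impossible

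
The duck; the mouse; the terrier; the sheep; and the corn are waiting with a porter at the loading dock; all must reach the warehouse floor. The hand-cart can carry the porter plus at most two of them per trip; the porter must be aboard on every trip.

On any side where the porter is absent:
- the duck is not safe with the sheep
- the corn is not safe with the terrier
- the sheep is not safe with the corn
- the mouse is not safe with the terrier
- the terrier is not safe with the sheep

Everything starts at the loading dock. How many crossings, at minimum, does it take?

Counting alone: the porter can take at most 2 across per trip to the warehouse floor, so moving all 5 needs at least 3 loaded trips out, with a return between consecutive ones — at least 5 crossings.
The safety rule pushes this higher. Following every safe sequence of crossings, the most of the 5 that can be at the warehouse floor as the hand-cart arrives there on crossing 5 is 4 — never all 5.
So no plan with fewer than 7 crossings exists, and this one achieves 7:
1. Porter goes to the warehouse floor with the sheep and the terrier.
2. Porter goes back to the loading dock with the terrier.
3. Porter goes to the warehouse floor with the duck and the terrier.
4. Porter goes back to the loading dock with the sheep.
5. Porter goes to the warehouse floor with the corn and the mouse.
6. Porter goes back to the loading dock with the terrier.
7. Porter goes to the warehouse floor with the sheep and the terrier.

7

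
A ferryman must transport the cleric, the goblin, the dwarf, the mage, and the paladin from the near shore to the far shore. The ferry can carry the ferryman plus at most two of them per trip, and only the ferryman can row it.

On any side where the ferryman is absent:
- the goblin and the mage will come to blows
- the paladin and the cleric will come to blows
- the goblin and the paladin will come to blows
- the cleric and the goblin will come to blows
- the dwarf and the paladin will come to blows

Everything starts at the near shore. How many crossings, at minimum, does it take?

Counting alone: the ferryman can take at most 2 across per trip to the far shore, so moving all 5 needs at least 3 loaded trips out, with a return between consecutive ones — at least 5 crossings.
The safety rule pushes this higher. Following every safe sequence of crossings, the most of the 5 that can be at the far shore as the ferry arrives there on crossing 5 is 4 — never all 5.
So no plan with fewer than 7 crossings exists, and this one achieves 7:
1. Ferryman goes to the far shore with the goblin and the paladin.
2. Ferryman goes back to the near shore with the goblin.
3. Ferryman goes to the far shore with the cleric and the mage.
4. Ferryman goes back to the near shore with the cleric.
5. Ferryman goes to the far shore with the cleric and the dwarf.
6. Ferryman goes back to the near shore with the paladin.
7. Ferryman goes to the far shore with the goblin and the paladin.

7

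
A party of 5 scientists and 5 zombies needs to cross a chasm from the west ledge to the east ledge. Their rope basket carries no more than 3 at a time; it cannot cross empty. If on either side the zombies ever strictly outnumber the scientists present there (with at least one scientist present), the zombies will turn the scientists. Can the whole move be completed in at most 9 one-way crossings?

No

Counting alone: each trip to the east ledge takes at most 3 across and each return brings at least 1 back, so after t trips out (and t−1 returns) at most 3t − (t−1) of the 10 are across; that first reaches 10 at t = 5, so at least 9 crossings are needed.
The safety rule pushes this higher. Following every safe sequence of crossings, the most of the 10 that can be at the east ledge as the rope basket arrives there on crossing 9 is 9 — never all 10.
So the move cannot be finished within 9 crossings. (The shortest complete plan takes 11:)
1. 2 zombies → the east ledge.  (the west ledge: 5S 3Z; the east ledge: 0S 2Z)
2. 1 zombie ← the west ledge.  (the west ledge: 5S 4Z; the east ledge: 0S 1Z)
3. 3 zombies → the east ledge.  (the west ledge: 5S 1Z; the east ledge: 0S 4Z)
4. 1 zombie ← the west ledge.  (the west ledge: 5S 2Z; the east ledge: 0S 3Z)
5. 3 scientists → the east ledge.  (the west ledge: 2S 2Z; the east ledge: 3S 3Z)
6. 1 scientist and 1 zombie ← the west ledge.  (the west ledge: 3S 3Z; the east ledge: 2S 2Z)
7. 3 scientists → the east ledge.  (the west ledge: 0S 3Z; the east ledge: 5S 2Z)
8. 1 zombie ← the west ledge.  (the west ledge: 0S 4Z; the east ledge: 5S 1Z)
9. 2 zombies → the east ledge.  (the west ledge: 0S 2Z; the east ledge: 5S 3Z)
10. 1 zombie ← the west ledge.  (the west ledge: 0S 3Z; the east ledge: 5S 2Z)
11. 3 zombies → the east ledge.  (the west ledge: 0S 0Z; the east ledge: 5S 5Z)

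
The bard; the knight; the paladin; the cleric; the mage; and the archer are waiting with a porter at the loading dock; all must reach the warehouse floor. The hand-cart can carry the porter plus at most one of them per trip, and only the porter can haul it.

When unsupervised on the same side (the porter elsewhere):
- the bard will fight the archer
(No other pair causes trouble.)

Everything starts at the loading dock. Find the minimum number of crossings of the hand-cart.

11

Counting alone: the porter can take at most 1 across per trip to the warehouse floor, so moving all 6 needs at least 6 loaded trips out, with a return between consecutive ones — at least 11 crossings.
The plan below uses exactly 11 crossings, so it is optimal:
1. Porter goes to the warehouse floor with the bard.
2. Porter goes back to the loading dock alone.
3. Porter goes to the warehouse floor with the knight.
4. Porter goes back to the loading dock alone.
5. Porter goes to the warehouse floor with the paladin.
6. Porter goes back to the loading dock alone.
7. Porter goes to the warehouse floor with the cleric.
8. Porter goes back to the loading dock alone.
9. Porter goes to the warehouse floor with the mage.
10. Porter goes back to the loading dock alone.
11. Porter goes to the warehouse floor with the archer.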